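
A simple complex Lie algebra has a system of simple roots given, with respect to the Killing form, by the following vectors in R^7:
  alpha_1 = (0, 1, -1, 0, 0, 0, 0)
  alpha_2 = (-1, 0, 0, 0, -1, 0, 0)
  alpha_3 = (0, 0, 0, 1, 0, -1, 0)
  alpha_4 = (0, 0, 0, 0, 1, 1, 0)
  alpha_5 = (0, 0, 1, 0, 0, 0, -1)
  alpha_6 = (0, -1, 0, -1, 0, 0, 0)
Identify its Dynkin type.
A_6

Compute the Cartan integers a_ij = 2(alpha_i, alpha_j)/(alpha_j, alpha_j); the resulting 6x6 Cartan matrix is
[[2, 0, 0, 0, -1, -1], [0, 2, 0, -1, 0, 0], [0, 0, 2, -1, 0, -1], [0, -1, -1, 2, 0, 0], [-1, 0, 0, 0, 2, 0], [-1, 0, -1, 0, 0, 2]].
All simple roots have the same length, so the diagram is simply laced. The associated Dynkin diagram is a chain of 6 nodes with single edges (A_6), so the type is A_6 (the algebra sl(7)).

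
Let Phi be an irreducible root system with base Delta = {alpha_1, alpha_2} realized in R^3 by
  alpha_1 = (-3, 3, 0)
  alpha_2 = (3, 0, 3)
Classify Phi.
A2

Compute the Cartan integers a_ij = 2(alpha_i, alpha_j)/(alpha_j, alpha_j); the resulting 2x2 Cartan matrix is
[[2, -1], [-1, 2]].
All simple roots have the same length, so the diagram is simply laced. The associated Dynkin diagram is a chain of 2 nodes with single edges (A_2), so the type is A_2 (the algebra sl(3)).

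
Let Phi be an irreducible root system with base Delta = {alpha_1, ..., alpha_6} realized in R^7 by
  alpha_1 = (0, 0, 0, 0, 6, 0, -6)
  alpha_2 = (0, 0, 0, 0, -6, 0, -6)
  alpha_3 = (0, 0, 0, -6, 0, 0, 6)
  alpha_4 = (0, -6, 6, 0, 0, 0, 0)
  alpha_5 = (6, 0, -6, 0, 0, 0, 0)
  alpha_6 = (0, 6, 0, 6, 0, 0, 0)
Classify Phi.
D_6

Compute the Cartan integers a_ij = 2(alpha_i, alpha_j)/(alpha_j, alpha_j); the resulting 6x6 Cartan matrix is
[[2, 0, -1, 0, 0, 0], [0, 2, -1, 0, 0, 0], [-1, -1, 2, 0, 0, -1], [0, 0, 0, 2, -1, -1], [0, 0, 0, -1, 2, 0], [0, 0, -1, -1, 0, 2]].
All simple roots have the same length, so the diagram is simply laced. The associated Dynkin diagram is a chain of 4 nodes with a fork of two nodes at one end (D_6), so the type is D_6 (the algebra so(12)).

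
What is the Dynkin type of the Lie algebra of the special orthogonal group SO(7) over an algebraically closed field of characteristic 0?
This is so(7) with 7 odd, which has dimension 7(7-1)/2 = 21 and rank (7-1)/2 = 3. In the classification of classical Lie algebras, the orthogonal algebra so(2n+1) in an odd number of variables has type B_n; here n = 3, so the Dynkin diagram is a chain of 3 nodes with a double edge at one end; the terminal node there is the unique short simple root (B_3). Hence the type is B_3.

type B_3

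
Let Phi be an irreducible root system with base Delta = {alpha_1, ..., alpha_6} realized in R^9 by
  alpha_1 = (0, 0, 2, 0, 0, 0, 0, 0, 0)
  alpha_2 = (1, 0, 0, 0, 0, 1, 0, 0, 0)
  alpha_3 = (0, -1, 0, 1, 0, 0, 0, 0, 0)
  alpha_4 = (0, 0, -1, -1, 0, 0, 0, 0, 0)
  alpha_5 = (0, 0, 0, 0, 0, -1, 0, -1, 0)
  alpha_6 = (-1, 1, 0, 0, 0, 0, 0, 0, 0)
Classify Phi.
Compute the Cartan integers a_ij = 2(alpha_i, alpha_j)/(alpha_j, alpha_j); the resulting 6x6 Cartan matrix is
[[2, 0, 0, -2, 0, 0], [0, 2, 0, 0, -1, -1], [0, 0, 2, -1, 0, -1], [-1, 0, -1, 2, 0, 0], [0, -1, 0, 0, 2, 0], [0, -1, -1, 0, 0, 2]].
The roots have two lengths (squared-length ratio 2:1); the short ones are alpha_{2,3,4,5,6}. The associated Dynkin diagram is a chain of 6 nodes with a double edge at one end; the terminal node there is the unique long simple root (C_6), so the type is C_6 (the algebra sp(12)).

C_6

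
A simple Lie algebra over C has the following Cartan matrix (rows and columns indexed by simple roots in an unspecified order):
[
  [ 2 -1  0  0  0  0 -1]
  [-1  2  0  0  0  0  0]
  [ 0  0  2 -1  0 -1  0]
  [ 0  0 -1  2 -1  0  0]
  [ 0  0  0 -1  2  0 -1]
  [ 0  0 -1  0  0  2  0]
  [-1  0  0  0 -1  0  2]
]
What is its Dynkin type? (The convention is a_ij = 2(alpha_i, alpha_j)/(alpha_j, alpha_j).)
A_7

The matrix has rank 7 with 2's on the diagonal. Reading the off-diagonal entries as Dynkin edges (a single edge where a_ij = a_ji = -1; a double or triple edge where a_ij * a_ji = 2 or 3), the diagram is a chain of 7 nodes with single edges (A_7). One simple-root ordering that puts it in standard form is (alpha_6, alpha_3, alpha_4, alpha_5, alpha_7, alpha_1, alpha_2). So the algebra is type A_7, i.e. sl(8).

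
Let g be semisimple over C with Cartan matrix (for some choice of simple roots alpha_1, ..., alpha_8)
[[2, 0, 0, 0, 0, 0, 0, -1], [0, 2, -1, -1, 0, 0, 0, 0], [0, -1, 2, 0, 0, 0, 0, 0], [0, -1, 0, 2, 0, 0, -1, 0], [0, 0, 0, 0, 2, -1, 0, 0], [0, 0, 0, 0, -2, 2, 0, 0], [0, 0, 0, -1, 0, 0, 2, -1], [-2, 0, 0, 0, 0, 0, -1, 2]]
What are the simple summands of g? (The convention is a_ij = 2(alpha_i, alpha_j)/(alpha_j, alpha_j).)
B_2 (so(5)) ⊕ B_6 (so(13))

The diagram associated to this matrix has two connected components: the simple roots {alpha_5, alpha_6} form a chain of 2 nodes with a double edge at one end; the terminal node there is the unique short simple root (B_2), and {alpha_1, alpha_2, alpha_3, alpha_4, alpha_7, alpha_8} form a chain of 6 nodes with a double edge at one end; the terminal node there is the unique short simple root (B_6). A semisimple Lie algebra decomposes uniquely as the direct sum of simple ideals, one per connected component of its Dynkin diagram, so g ≅ B_2 ⊕ B_6 (dimension 10 + 78 = 88).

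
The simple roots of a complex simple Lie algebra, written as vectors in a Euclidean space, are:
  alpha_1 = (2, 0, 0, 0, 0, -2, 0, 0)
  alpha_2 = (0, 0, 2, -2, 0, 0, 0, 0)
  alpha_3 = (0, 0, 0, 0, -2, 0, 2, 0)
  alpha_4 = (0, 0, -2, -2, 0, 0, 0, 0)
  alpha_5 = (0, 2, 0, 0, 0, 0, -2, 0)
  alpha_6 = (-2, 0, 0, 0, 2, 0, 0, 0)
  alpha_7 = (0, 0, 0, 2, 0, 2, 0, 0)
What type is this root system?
Compute the Cartan integers a_ij = 2(alpha_i, alpha_j)/(alpha_j, alpha_j); the resulting 7x7 Cartan matrix is
[[2, 0, 0, 0, 0, -1, -1], [0, 2, 0, 0, 0, 0, -1], [0, 0, 2, 0, -1, -1, 0], [0, 0, 0, 2, 0, 0, -1], [0, 0, -1, 0, 2, 0, 0], [-1, 0, -1, 0, 0, 2, 0], [-1, -1, 0, -1, 0, 0, 2]].
All simple roots have the same length, so the diagram is simply laced. The associated Dynkin diagram is a chain of 5 nodes with a fork of two nodes at one end (D_7), so the type is D_7 (the algebra so(14)).

type D_7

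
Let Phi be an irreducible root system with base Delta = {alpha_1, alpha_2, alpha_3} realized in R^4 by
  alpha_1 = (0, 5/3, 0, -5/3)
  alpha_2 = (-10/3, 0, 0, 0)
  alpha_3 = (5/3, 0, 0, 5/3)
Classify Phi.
type C_3

Compute the Cartan integers a_ij = 2(alpha_i, alpha_j)/(alpha_j, alpha_j); the resulting 3x3 Cartan matrix is
[[2, 0, -1], [0, 2, -2], [-1, -1, 2]].
The roots have two lengths (squared-length ratio 2:1); the short ones are alpha_{1,3}. The associated Dynkin diagram is a chain of 3 nodes with a double edge at one end; the terminal node there is the unique long simple root (C_3), so the type is C_3 (the algebra sp(6)).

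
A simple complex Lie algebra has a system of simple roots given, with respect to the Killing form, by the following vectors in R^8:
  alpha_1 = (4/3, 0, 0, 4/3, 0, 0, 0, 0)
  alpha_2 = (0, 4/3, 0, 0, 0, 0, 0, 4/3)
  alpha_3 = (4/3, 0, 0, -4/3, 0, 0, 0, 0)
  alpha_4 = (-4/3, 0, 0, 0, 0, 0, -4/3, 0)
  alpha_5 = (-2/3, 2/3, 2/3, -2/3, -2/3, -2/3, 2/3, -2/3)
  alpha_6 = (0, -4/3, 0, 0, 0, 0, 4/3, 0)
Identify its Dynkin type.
type E_6

Compute the Cartan integers a_ij = 2(alpha_i, alpha_j)/(alpha_j, alpha_j); the resulting 6x6 Cartan matrix is
[[2, 0, 0, -1, -1, 0], [0, 2, 0, 0, 0, -1], [0, 0, 2, -1, 0, 0], [-1, 0, -1, 2, 0, -1], [-1, 0, 0, 0, 2, 0], [0, -1, 0, -1, 0, 2]].
All simple roots have the same length, so the diagram is simply laced. The associated Dynkin diagram is a chain of 5 nodes with one extra node attached to the third node from one end (E_6), so the type is E_6.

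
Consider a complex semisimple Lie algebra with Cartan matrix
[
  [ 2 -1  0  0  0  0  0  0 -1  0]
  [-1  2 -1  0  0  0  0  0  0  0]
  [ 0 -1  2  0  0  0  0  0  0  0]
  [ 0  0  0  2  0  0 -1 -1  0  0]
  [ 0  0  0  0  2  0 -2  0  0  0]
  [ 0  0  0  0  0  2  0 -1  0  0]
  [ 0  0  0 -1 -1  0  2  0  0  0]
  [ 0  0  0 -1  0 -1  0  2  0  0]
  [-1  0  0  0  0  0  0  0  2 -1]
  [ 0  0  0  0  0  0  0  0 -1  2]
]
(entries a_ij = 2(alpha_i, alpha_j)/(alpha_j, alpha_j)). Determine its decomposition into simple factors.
The diagram associated to this matrix has two connected components: the simple roots {alpha_1, alpha_2, alpha_3, alpha_9, alpha_10} form a chain of 5 nodes with single edges (A_5), and {alpha_4, alpha_5, alpha_6, alpha_7, alpha_8} form a chain of 5 nodes with a double edge at one end; the terminal node there is the unique long simple root (C_5). A semisimple Lie algebra decomposes uniquely as the direct sum of simple ideals, one per connected component of its Dynkin diagram, so g ≅ A_5 ⊕ C_5 (dimension 35 + 55 = 90).

A5 + C5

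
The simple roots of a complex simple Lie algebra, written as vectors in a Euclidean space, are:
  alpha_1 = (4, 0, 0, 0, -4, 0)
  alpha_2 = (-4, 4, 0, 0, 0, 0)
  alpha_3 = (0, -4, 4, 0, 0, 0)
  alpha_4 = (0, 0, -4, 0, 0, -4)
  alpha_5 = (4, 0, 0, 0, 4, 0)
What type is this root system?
D_5

Compute the Cartan integers a_ij = 2(alpha_i, alpha_j)/(alpha_j, alpha_j); the resulting 5x5 Cartan matrix is
[[2, -1, 0, 0, 0], [-1, 2, -1, 0, -1], [0, -1, 2, -1, 0], [0, 0, -1, 2, 0], [0, -1, 0, 0, 2]].
All simple roots have the same length, so the diagram is simply laced. The associated Dynkin diagram is a chain of 3 nodes with a fork of two nodes at one end (D_5), so the type is D_5 (the algebra so(10)).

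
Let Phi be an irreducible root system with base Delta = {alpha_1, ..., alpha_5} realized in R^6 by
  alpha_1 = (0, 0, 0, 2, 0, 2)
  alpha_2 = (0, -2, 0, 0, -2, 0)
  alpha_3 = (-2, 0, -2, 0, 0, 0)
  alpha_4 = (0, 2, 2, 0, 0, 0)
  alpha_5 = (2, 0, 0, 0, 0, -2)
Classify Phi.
type A_5

Compute the Cartan integers a_ij = 2(alpha_i, alpha_j)/(alpha_j, alpha_j); the resulting 5x5 Cartan matrix is
[[2, 0, 0, 0, -1], [0, 2, 0, -1, 0], [0, 0, 2, -1, -1], [0, -1, -1, 2, 0], [-1, 0, -1, 0, 2]].
All simple roots have the same length, so the diagram is simply laced. The associated Dynkin diagram is a chain of 5 nodes with single edges (A_5), so the type is A_5 (the algebra sl(6)).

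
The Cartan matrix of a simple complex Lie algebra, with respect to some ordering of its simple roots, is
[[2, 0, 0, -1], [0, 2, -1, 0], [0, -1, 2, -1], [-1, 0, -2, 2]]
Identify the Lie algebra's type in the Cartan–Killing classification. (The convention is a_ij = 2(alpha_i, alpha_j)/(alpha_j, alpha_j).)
F_4

The matrix has rank 4 with 2's on the diagonal. Reading the off-diagonal entries as Dynkin edges (a single edge where a_ij = a_ji = -1; a double or triple edge where a_ij * a_ji = 2 or 3), the diagram is a chain of 4 nodes with a double edge between the middle two (F_4). One simple-root ordering that puts it in standard form is (alpha_1, alpha_4, alpha_3, alpha_2). So the algebra is type F_4.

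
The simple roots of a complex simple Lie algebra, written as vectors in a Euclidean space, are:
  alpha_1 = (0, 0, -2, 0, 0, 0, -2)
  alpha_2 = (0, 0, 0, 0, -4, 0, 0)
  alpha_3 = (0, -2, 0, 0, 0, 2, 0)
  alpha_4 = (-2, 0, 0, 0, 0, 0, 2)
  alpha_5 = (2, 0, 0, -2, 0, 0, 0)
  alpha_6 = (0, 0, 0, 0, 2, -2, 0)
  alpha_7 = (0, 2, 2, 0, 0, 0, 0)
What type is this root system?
C_7

Compute the Cartan integers a_ij = 2(alpha_i, alpha_j)/(alpha_j, alpha_j); the resulting 7x7 Cartan matrix is
[[2, 0, 0, -1, 0, 0, -1], [0, 2, 0, 0, 0, -2, 0], [0, 0, 2, 0, 0, -1, -1], [-1, 0, 0, 2, -1, 0, 0], [0, 0, 0, -1, 2, 0, 0], [0, -1, -1, 0, 0, 2, 0], [-1, 0, -1, 0, 0, 0, 2]].
The roots have two lengths (squared-length ratio 2:1); the short ones are alpha_{1,3,4,5,6,7}. The associated Dynkin diagram is a chain of 7 nodes with a double edge at one end; the terminal node there is the unique long simple root (C_7), so the type is C_7 (the algebra sp(14)).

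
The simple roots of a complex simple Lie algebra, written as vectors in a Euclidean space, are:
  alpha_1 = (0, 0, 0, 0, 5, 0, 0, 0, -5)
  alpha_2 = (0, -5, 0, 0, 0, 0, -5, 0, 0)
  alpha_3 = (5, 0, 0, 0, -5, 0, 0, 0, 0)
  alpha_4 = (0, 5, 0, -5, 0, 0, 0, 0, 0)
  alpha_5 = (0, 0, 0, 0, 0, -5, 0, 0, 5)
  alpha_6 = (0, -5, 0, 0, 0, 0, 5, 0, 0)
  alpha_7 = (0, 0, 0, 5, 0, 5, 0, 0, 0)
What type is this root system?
Compute the Cartan integers a_ij = 2(alpha_i, alpha_j)/(alpha_j, alpha_j); the resulting 7x7 Cartan matrix is
[[2, 0, -1, 0, -1, 0, 0], [0, 2, 0, -1, 0, 0, 0], [-1, 0, 2, 0, 0, 0, 0], [0, -1, 0, 2, 0, -1, -1], [-1, 0, 0, 0, 2, 0, -1], [0, 0, 0, -1, 0, 2, 0], [0, 0, 0, -1, -1, 0, 2]].
All simple roots have the same length, so the diagram is simply laced. The associated Dynkin diagram is a chain of 5 nodes with a fork of two nodes at one end (D_7), so the type is D_7 (the algebra so(14)).

type D_7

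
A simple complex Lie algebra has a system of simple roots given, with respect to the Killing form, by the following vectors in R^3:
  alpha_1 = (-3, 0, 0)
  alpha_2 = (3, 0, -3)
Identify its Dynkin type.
Compute the Cartan integers a_ij = 2(alpha_i, alpha_j)/(alpha_j, alpha_j); the resulting 2x2 Cartan matrix is
[[2, -1], [-2, 2]].
The roots have two lengths (squared-length ratio 2:1); the short ones are alpha_{1}. The associated Dynkin diagram is a chain of 2 nodes with a double edge at one end; the terminal node there is the unique short simple root (B_2), so the type is B_2 (the algebra so(5)).

type B_2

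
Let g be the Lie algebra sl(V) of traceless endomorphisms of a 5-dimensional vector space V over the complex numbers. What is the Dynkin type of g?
This is sl(5), which has dimension 5^2 - 1 = 24 and rank 5 - 1 = 4 (a Cartan subalgebra is the diagonal traceless matrices). In the classification of classical Lie algebras, the special linear algebra sl(n+1) has type A_n; here n = 4, so the Dynkin diagram is a chain of 4 nodes with single edges (A_4). Hence the type is A_4.

A_4 (sl(5))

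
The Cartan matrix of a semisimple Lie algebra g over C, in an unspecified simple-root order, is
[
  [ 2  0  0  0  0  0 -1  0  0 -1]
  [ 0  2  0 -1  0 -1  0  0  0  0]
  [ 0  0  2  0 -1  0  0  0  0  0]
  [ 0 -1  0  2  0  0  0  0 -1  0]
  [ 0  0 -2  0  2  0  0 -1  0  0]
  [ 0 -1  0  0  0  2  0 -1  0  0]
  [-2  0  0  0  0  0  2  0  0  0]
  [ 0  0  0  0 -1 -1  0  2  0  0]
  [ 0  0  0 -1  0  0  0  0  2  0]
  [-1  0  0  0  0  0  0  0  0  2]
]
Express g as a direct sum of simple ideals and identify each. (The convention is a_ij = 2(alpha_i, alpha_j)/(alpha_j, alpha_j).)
type B_7 ⊕ type C_3

The diagram associated to this matrix has two connected components: the simple roots {alpha_2, alpha_3, alpha_4, alpha_5, alpha_6, alpha_8, alpha_9} form a chain of 7 nodes with a double edge at one end; the terminal node there is the unique short simple root (B_7), and {alpha_1, alpha_7, alpha_10} form a chain of 3 nodes with a double edge at one end; the terminal node there is the unique long simple root (C_3). A semisimple Lie algebra decomposes uniquely as the direct sum of simple ideals, one per connected component of its Dynkin diagram, so g ≅ B_7 ⊕ C_3 (dimension 105 + 21 = 126).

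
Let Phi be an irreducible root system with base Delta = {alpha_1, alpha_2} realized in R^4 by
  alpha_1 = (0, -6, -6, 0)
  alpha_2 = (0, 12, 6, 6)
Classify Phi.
G_2

Compute the Cartan integers a_ij = 2(alpha_i, alpha_j)/(alpha_j, alpha_j); the resulting 2x2 Cartan matrix is
[[2, -1], [-3, 2]].
The roots have two lengths (squared-length ratio 3:1); the short ones are alpha_{1}. The associated Dynkin diagram is two nodes joined by a triple edge (G_2), so the type is G_2.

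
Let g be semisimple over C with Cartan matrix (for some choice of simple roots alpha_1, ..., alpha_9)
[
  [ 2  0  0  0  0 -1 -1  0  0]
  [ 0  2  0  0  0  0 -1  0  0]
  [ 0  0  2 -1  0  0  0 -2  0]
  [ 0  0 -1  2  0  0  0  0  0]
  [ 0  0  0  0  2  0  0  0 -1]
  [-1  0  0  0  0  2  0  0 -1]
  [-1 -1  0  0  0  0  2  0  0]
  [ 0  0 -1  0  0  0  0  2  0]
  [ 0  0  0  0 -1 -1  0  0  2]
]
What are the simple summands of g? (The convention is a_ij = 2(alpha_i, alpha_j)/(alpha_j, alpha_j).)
type A_6 + type B_3

The diagram associated to this matrix has two connected components: the simple roots {alpha_1, alpha_2, alpha_5, alpha_6, alpha_7, alpha_9} form a chain of 6 nodes with single edges (A_6), and {alpha_3, alpha_4, alpha_8} form a chain of 3 nodes with a double edge at one end; the terminal node there is the unique short simple root (B_3). A semisimple Lie algebra decomposes uniquely as the direct sum of simple ideals, one per connected component of its Dynkin diagram, so g ≅ A_6 ⊕ B_3 (dimension 48 + 21 = 69).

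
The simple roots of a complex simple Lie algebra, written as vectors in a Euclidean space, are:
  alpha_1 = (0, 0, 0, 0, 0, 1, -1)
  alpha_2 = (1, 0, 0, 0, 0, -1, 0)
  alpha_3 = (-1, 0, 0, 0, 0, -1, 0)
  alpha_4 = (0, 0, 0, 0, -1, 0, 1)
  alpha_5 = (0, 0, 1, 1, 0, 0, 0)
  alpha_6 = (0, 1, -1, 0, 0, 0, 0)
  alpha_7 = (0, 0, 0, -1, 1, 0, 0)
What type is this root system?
D7

Compute the Cartan integers a_ij = 2(alpha_i, alpha_j)/(alpha_j, alpha_j); the resulting 7x7 Cartan matrix is
[[2, -1, -1, -1, 0, 0, 0], [-1, 2, 0, 0, 0, 0, 0], [-1, 0, 2, 0, 0, 0, 0], [-1, 0, 0, 2, 0, 0, -1], [0, 0, 0, 0, 2, -1, -1], [0, 0, 0, 0, -1, 2, 0], [0, 0, 0, -1, -1, 0, 2]].
All simple roots have the same length, so the diagram is simply laced. The associated Dynkin diagram is a chain of 5 nodes with a fork of two nodes at one end (D_7), so the type is D_7 (the algebra so(14)).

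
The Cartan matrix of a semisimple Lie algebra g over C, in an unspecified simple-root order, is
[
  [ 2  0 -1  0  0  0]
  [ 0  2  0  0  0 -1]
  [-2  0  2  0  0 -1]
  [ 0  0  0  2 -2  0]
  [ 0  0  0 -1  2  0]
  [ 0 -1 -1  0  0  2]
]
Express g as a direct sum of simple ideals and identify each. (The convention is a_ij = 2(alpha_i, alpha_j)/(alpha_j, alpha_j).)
B_2 (so(5)) + B_4 (so(9))

The diagram associated to this matrix has two connected components: the simple roots {alpha_4, alpha_5} form a chain of 2 nodes with a double edge at one end; the terminal node there is the unique short simple root (B_2), and {alpha_1, alpha_2, alpha_3, alpha_6} form a chain of 4 nodes with a double edge at one end; the terminal node there is the unique short simple root (B_4). A semisimple Lie algebra decomposes uniquely as the direct sum of simple ideals, one per connected component of its Dynkin diagram, so g ≅ B_2 ⊕ B_4 (dimension 10 + 36 = 46).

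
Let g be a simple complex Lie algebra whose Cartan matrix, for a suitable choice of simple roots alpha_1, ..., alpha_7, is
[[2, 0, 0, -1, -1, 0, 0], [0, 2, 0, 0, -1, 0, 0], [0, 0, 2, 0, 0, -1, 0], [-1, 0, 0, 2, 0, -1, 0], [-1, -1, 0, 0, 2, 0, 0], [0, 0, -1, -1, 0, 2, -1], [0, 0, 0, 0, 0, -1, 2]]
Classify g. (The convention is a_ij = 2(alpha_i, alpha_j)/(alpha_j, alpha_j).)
D7

The matrix has rank 7 with 2's on the diagonal. Reading the off-diagonal entries as Dynkin edges (a single edge where a_ij = a_ji = -1; a double or triple edge where a_ij * a_ji = 2 or 3), the diagram is a chain of 5 nodes with a fork of two nodes at one end (D_7). One simple-root ordering that puts it in standard form is (alpha_2, alpha_5, alpha_1, alpha_4, alpha_6, alpha_3, alpha_7). So the algebra is type D_7, i.e. so(14).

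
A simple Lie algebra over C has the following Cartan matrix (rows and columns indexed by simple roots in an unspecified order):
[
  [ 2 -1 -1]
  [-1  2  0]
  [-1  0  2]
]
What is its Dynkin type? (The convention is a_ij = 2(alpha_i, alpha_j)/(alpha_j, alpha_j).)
The matrix has rank 3 with 2's on the diagonal. Reading the off-diagonal entries as Dynkin edges (a single edge where a_ij = a_ji = -1; a double or triple edge where a_ij * a_ji = 2 or 3), the diagram is a chain of 3 nodes with single edges (A_3). One simple-root ordering that puts it in standard form is (alpha_3, alpha_1, alpha_2). So the algebra is type A_3, i.e. sl(4).

A_3 (sl(4))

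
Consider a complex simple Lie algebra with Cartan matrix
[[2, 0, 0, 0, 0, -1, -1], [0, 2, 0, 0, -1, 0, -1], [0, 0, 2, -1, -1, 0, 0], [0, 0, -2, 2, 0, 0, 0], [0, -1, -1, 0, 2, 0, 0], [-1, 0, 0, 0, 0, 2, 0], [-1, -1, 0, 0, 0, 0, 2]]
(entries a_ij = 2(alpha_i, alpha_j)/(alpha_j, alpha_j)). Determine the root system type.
The matrix has rank 7 with 2's on the diagonal. Reading the off-diagonal entries as Dynkin edges (a single edge where a_ij = a_ji = -1; a double or triple edge where a_ij * a_ji = 2 or 3), the diagram is a chain of 7 nodes with a double edge at one end; the terminal node there is the unique long simple root (C_7). One simple-root ordering that puts it in standard form is (alpha_6, alpha_1, alpha_7, alpha_2, alpha_5, alpha_3, alpha_4). So the algebra is type C_7, i.e. sp(14).

C_7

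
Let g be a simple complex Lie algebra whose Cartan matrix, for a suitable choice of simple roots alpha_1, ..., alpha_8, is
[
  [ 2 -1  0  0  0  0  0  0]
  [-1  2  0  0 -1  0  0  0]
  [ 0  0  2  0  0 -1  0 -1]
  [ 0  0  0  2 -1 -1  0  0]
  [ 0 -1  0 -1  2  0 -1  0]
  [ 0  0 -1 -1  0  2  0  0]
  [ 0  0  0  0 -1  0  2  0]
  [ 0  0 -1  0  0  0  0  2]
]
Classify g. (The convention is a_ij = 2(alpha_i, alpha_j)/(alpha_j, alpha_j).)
type E_8

The matrix has rank 8 with 2's on the diagonal. Reading the off-diagonal entries as Dynkin edges (a single edge where a_ij = a_ji = -1; a double or triple edge where a_ij * a_ji = 2 or 3), the diagram is a chain of 7 nodes with one extra node attached to the third node from one end (E_8). One simple-root ordering that puts it in standard form is (alpha_1, alpha_7, alpha_2, alpha_5, alpha_4, alpha_6, alpha_3, alpha_8). So the algebra is type E_8.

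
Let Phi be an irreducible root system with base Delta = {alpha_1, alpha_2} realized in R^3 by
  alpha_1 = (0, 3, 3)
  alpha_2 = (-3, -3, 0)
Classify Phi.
Compute the Cartan integers a_ij = 2(alpha_i, alpha_j)/(alpha_j, alpha_j); the resulting 2x2 Cartan matrix is
[[2, -1], [-1, 2]].
All simple roots have the same length, so the diagram is simply laced. The associated Dynkin diagram is a chain of 2 nodes with single edges (A_2), so the type is A_2 (the algebra sl(3)).

type A_2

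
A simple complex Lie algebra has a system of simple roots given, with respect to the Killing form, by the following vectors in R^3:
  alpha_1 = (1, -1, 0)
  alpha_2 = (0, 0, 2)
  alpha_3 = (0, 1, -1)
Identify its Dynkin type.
C_3 (sp(6))

Compute the Cartan integers a_ij = 2(alpha_i, alpha_j)/(alpha_j, alpha_j); the resulting 3x3 Cartan matrix is
[[2, 0, -1], [0, 2, -2], [-1, -1, 2]].
The roots have two lengths (squared-length ratio 2:1); the short ones are alpha_{1,3}. The associated Dynkin diagram is a chain of 3 nodes with a double edge at one end; the terminal node there is the unique long simple root (C_3), so the type is C_3 (the algebra sp(6)).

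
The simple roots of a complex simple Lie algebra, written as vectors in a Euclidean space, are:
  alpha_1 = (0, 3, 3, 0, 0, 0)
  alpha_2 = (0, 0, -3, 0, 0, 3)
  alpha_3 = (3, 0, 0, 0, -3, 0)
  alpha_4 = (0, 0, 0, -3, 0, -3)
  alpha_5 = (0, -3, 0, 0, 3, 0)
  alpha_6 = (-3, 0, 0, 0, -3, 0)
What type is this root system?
Compute the Cartan integers a_ij = 2(alpha_i, alpha_j)/(alpha_j, alpha_j); the resulting 6x6 Cartan matrix is
[[2, -1, 0, 0, -1, 0], [-1, 2, 0, -1, 0, 0], [0, 0, 2, 0, -1, 0], [0, -1, 0, 2, 0, 0], [-1, 0, -1, 0, 2, -1], [0, 0, 0, 0, -1, 2]].
All simple roots have the same length, so the diagram is simply laced. The associated Dynkin diagram is a chain of 4 nodes with a fork of two nodes at one end (D_6), so the type is D_6 (the algebra so(12)).

D_6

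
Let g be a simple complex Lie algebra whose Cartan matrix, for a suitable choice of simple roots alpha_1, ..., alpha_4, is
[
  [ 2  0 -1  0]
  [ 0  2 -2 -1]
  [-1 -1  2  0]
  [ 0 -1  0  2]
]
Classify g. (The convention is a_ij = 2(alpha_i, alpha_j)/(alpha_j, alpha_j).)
The matrix has rank 4 with 2's on the diagonal. Reading the off-diagonal entries as Dynkin edges (a single edge where a_ij = a_ji = -1; a double or triple edge where a_ij * a_ji = 2 or 3), the diagram is a chain of 4 nodes with a double edge between the middle two (F_4). One simple-root ordering that puts it in standard form is (alpha_4, alpha_2, alpha_3, alpha_1). So the algebra is type F_4.

type F_4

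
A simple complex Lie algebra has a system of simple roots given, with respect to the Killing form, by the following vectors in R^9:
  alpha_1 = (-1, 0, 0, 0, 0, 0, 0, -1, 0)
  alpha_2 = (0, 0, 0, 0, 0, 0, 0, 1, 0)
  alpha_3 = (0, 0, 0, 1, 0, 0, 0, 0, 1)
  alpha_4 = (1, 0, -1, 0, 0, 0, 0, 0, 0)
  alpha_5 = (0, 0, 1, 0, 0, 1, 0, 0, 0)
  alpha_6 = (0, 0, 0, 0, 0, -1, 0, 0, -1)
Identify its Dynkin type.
B_6 (so(13))

Compute the Cartan integers a_ij = 2(alpha_i, alpha_j)/(alpha_j, alpha_j); the resulting 6x6 Cartan matrix is
[[2, -2, 0, -1, 0, 0], [-1, 2, 0, 0, 0, 0], [0, 0, 2, 0, 0, -1], [-1, 0, 0, 2, -1, 0], [0, 0, 0, -1, 2, -1], [0, 0, -1, 0, -1, 2]].
The roots have two lengths (squared-length ratio 2:1); the short ones are alpha_{2}. The associated Dynkin diagram is a chain of 6 nodes with a double edge at one end; the terminal node there is the unique short simple root (B_6), so the type is B_6 (the algebra so(13)).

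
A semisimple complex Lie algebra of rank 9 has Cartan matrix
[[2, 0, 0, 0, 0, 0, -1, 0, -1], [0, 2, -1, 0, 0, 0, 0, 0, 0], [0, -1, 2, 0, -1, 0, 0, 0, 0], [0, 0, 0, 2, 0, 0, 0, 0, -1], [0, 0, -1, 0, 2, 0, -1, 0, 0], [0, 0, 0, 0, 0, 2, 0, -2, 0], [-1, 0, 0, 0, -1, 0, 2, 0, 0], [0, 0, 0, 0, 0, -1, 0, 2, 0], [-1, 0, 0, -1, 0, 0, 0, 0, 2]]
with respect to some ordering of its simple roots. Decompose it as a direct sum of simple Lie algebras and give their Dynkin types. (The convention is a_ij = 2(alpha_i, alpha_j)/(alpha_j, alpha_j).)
A7 + B2

The diagram associated to this matrix has two connected components: the simple roots {alpha_1, alpha_2, alpha_3, alpha_4, alpha_5, alpha_7, alpha_9} form a chain of 7 nodes with single edges (A_7), and {alpha_6, alpha_8} form a chain of 2 nodes with a double edge at one end; the terminal node there is the unique short simple root (B_2). A semisimple Lie algebra decomposes uniquely as the direct sum of simple ideals, one per connected component of its Dynkin diagram, so g ≅ A_7 ⊕ B_2 (dimension 63 + 10 = 73).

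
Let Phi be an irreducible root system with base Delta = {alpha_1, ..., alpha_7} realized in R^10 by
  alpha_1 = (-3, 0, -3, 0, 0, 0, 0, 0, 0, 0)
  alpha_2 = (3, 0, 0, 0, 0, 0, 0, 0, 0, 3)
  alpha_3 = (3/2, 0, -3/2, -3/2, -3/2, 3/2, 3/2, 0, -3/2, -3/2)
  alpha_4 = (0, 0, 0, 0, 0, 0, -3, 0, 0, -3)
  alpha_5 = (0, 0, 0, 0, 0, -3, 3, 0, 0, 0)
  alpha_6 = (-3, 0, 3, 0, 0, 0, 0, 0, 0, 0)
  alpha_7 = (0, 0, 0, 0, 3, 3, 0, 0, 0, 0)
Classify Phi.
E_7

Compute the Cartan integers a_ij = 2(alpha_i, alpha_j)/(alpha_j, alpha_j); the resulting 7x7 Cartan matrix is
[[2, -1, 0, 0, 0, 0, 0], [-1, 2, 0, -1, 0, -1, 0], [0, 0, 2, 0, 0, -1, 0], [0, -1, 0, 2, -1, 0, 0], [0, 0, 0, -1, 2, 0, -1], [0, -1, -1, 0, 0, 2, 0], [0, 0, 0, 0, -1, 0, 2]].
All simple roots have the same length, so the diagram is simply laced. The associated Dynkin diagram is a chain of 6 nodes with one extra node attached to the third node from one end (E_7), so the type is E_7.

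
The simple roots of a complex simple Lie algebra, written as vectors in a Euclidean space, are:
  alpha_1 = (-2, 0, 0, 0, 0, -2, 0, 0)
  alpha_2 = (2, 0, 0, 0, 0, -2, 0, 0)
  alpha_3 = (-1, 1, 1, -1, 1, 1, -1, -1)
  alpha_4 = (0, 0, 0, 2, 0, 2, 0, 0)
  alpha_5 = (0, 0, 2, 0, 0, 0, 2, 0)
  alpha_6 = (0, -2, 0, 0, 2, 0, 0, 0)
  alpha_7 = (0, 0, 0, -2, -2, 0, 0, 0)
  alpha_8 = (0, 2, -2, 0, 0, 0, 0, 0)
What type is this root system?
E_8

Compute the Cartan integers a_ij = 2(alpha_i, alpha_j)/(alpha_j, alpha_j); the resulting 8x8 Cartan matrix is
[[2, 0, 0, -1, 0, 0, 0, 0], [0, 2, -1, -1, 0, 0, 0, 0], [0, -1, 2, 0, 0, 0, 0, 0], [-1, -1, 0, 2, 0, 0, -1, 0], [0, 0, 0, 0, 2, 0, 0, -1], [0, 0, 0, 0, 0, 2, -1, -1], [0, 0, 0, -1, 0, -1, 2, 0], [0, 0, 0, 0, -1, -1, 0, 2]].
All simple roots have the same length, so the diagram is simply laced. The associated Dynkin diagram is a chain of 7 nodes with one extra node attached to the third node from one end (E_8), so the type is E_8.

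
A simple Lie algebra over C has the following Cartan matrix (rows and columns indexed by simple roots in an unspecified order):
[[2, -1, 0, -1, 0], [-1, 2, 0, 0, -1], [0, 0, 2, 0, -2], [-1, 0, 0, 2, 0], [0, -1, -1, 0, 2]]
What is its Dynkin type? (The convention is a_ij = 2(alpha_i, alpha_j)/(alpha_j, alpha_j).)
The matrix has rank 5 with 2's on the diagonal. Reading the off-diagonal entries as Dynkin edges (a single edge where a_ij = a_ji = -1; a double or triple edge where a_ij * a_ji = 2 or 3), the diagram is a chain of 5 nodes with a double edge at one end; the terminal node there is the unique long simple root (C_5). One simple-root ordering that puts it in standard form is (alpha_4, alpha_1, alpha_2, alpha_5, alpha_3). So the algebra is type C_5, i.e. sp(10).

C_5 (sp(10))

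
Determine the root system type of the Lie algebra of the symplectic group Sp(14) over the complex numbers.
This is sp(14), which has dimension 14(14+1)/2 = 105 and rank 14/2 = 7. In the classification of classical Lie algebras, the symplectic algebra sp(2n) has type C_n; here n = 7, so the Dynkin diagram is a chain of 7 nodes with a double edge at one end; the terminal node there is the unique long simple root (C_7). Hence the type is C_7.

C_7 (sp(14))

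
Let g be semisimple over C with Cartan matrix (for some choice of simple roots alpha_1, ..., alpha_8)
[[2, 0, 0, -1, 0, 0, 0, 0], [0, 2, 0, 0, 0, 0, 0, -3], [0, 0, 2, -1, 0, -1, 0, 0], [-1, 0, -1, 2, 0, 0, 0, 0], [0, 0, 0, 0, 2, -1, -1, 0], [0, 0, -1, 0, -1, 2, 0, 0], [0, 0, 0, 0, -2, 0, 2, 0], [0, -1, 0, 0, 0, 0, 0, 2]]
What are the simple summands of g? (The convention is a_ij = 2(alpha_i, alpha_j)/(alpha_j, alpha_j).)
C_6 ⊕ G_2

The diagram associated to this matrix has two connected components: the simple roots {alpha_1, alpha_3, alpha_4, alpha_5, alpha_6, alpha_7} form a chain of 6 nodes with a double edge at one end; the terminal node there is the unique long simple root (C_6), and {alpha_2, alpha_8} form two nodes joined by a triple edge (G_2). A semisimple Lie algebra decomposes uniquely as the direct sum of simple ideals, one per connected component of its Dynkin diagram, so g ≅ C_6 ⊕ G_2 (dimension 78 + 14 = 92).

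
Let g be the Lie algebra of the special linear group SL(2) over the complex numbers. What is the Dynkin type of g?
This is sl(2), which has dimension 2^2 - 1 = 3 and rank 2 - 1 = 1 (a Cartan subalgebra is the diagonal traceless matrices). In the classification of classical Lie algebras, the special linear algebra sl(n+1) has type A_n; here n = 1, so the Dynkin diagram is a chain of 1 nodes with single edges (A_1). Hence the type is A_1.

A_1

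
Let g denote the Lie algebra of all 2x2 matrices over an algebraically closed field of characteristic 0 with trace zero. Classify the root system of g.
A1

This is sl(2), which has dimension 2^2 - 1 = 3 and rank 2 - 1 = 1 (a Cartan subalgebra is the diagonal traceless matrices). In the classification of classical Lie algebras, the special linear algebra sl(n+1) has type A_n; here n = 1, so the Dynkin diagram is a chain of 1 nodes with single edges (A_1). Hence the type is A_1.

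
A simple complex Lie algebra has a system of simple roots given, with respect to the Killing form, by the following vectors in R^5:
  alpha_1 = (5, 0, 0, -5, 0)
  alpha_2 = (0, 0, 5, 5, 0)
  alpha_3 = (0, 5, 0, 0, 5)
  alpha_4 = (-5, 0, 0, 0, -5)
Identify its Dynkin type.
A_4

Compute the Cartan integers a_ij = 2(alpha_i, alpha_j)/(alpha_j, alpha_j); the resulting 4x4 Cartan matrix is
[[2, -1, 0, -1], [-1, 2, 0, 0], [0, 0, 2, -1], [-1, 0, -1, 2]].
All simple roots have the same length, so the diagram is simply laced. The associated Dynkin diagram is a chain of 4 nodes with single edges (A_4), so the type is A_4 (the algebra sl(5)).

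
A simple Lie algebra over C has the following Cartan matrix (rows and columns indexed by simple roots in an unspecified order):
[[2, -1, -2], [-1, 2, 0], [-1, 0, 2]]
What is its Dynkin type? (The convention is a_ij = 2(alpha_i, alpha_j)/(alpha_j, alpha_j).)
B_3

The matrix has rank 3 with 2's on the diagonal. Reading the off-diagonal entries as Dynkin edges (a single edge where a_ij = a_ji = -1; a double or triple edge where a_ij * a_ji = 2 or 3), the diagram is a chain of 3 nodes with a double edge at one end; the terminal node there is the unique short simple root (B_3). One simple-root ordering that puts it in standard form is (alpha_2, alpha_1, alpha_3). So the algebra is type B_3, i.e. so(7).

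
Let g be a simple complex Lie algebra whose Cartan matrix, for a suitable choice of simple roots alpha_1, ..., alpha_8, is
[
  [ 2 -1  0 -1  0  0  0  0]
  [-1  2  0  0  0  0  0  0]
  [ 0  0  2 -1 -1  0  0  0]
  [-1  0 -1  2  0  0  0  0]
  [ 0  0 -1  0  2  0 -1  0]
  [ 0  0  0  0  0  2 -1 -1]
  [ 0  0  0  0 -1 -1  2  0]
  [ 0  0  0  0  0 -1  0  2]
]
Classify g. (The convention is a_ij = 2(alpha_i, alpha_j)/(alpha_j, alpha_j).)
type A_8

The matrix has rank 8 with 2's on the diagonal. Reading the off-diagonal entries as Dynkin edges (a single edge where a_ij = a_ji = -1; a double or triple edge where a_ij * a_ji = 2 or 3), the diagram is a chain of 8 nodes with single edges (A_8). One simple-root ordering that puts it in standard form is (alpha_8, alpha_6, alpha_7, alpha_5, alpha_3, alpha_4, alpha_1, alpha_2). So the algebra is type A_8, i.e. sl(9).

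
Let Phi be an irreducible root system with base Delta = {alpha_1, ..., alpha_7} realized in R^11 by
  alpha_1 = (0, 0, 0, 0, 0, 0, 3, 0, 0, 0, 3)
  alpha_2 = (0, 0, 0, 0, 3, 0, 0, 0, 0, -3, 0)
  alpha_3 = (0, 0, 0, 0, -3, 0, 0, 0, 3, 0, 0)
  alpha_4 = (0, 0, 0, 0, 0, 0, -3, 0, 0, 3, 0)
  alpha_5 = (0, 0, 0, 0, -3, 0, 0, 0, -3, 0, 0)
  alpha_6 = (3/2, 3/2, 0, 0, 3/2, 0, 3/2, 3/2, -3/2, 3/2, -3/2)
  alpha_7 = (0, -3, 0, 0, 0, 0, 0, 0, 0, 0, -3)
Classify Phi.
Compute the Cartan integers a_ij = 2(alpha_i, alpha_j)/(alpha_j, alpha_j); the resulting 7x7 Cartan matrix is
[[2, 0, 0, -1, 0, 0, -1], [0, 2, -1, -1, -1, 0, 0], [0, -1, 2, 0, 0, -1, 0], [-1, -1, 0, 2, 0, 0, 0], [0, -1, 0, 0, 2, 0, 0], [0, 0, -1, 0, 0, 2, 0], [-1, 0, 0, 0, 0, 0, 2]].
All simple roots have the same length, so the diagram is simply laced. The associated Dynkin diagram is a chain of 6 nodes with one extra node attached to the third node from one end (E_7), so the type is E_7.

E_7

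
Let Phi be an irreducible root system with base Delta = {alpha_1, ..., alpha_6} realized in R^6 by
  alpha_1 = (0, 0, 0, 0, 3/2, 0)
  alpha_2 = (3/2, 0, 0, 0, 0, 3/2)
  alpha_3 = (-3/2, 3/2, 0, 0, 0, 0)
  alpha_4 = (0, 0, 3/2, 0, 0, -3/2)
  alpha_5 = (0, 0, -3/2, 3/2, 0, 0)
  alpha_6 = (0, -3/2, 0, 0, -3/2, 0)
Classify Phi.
type B_6

Compute the Cartan integers a_ij = 2(alpha_i, alpha_j)/(alpha_j, alpha_j); the resulting 6x6 Cartan matrix is
[[2, 0, 0, 0, 0, -1], [0, 2, -1, -1, 0, 0], [0, -1, 2, 0, 0, -1], [0, -1, 0, 2, -1, 0], [0, 0, 0, -1, 2, 0], [-2, 0, -1, 0, 0, 2]].
The roots have two lengths (squared-length ratio 2:1); the short ones are alpha_{1}. The associated Dynkin diagram is a chain of 6 nodes with a double edge at one end; the terminal node there is the unique short simple root (B_6), so the type is B_6 (the algebra so(13)).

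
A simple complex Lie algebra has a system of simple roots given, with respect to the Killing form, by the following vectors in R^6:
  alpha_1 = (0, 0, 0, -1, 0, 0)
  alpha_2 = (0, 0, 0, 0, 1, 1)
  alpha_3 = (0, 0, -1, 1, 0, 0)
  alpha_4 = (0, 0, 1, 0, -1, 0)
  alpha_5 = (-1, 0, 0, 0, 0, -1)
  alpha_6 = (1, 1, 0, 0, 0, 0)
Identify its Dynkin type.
type B_6

Compute the Cartan integers a_ij = 2(alpha_i, alpha_j)/(alpha_j, alpha_j); the resulting 6x6 Cartan matrix is
[[2, 0, -1, 0, 0, 0], [0, 2, 0, -1, -1, 0], [-2, 0, 2, -1, 0, 0], [0, -1, -1, 2, 0, 0], [0, -1, 0, 0, 2, -1], [0, 0, 0, 0, -1, 2]].
The roots have two lengths (squared-length ratio 2:1); the short ones are alpha_{1}. The associated Dynkin diagram is a chain of 6 nodes with a double edge at one end; the terminal node there is the unique short simple root (B_6), so the type is B_6 (the algebra so(13)).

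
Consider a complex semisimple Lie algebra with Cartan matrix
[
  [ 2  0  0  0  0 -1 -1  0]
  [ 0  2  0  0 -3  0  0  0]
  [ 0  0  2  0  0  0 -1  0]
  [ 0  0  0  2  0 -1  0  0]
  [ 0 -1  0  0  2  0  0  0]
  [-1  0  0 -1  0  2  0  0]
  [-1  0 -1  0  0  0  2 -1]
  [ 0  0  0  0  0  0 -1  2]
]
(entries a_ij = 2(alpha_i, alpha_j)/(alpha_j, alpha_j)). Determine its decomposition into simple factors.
D_6 + G_2

The diagram associated to this matrix has two connected components: the simple roots {alpha_1, alpha_3, alpha_4, alpha_6, alpha_7, alpha_8} form a chain of 4 nodes with a fork of two nodes at one end (D_6), and {alpha_2, alpha_5} form two nodes joined by a triple edge (G_2). A semisimple Lie algebra decomposes uniquely as the direct sum of simple ideals, one per connected component of its Dynkin diagram, so g ≅ D_6 ⊕ G_2 (dimension 66 + 14 = 80).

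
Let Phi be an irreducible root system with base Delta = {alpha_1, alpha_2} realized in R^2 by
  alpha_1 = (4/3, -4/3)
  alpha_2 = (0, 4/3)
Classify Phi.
Compute the Cartan integers a_ij = 2(alpha_i, alpha_j)/(alpha_j, alpha_j); the resulting 2x2 Cartan matrix is
[[2, -2], [-1, 2]].
The roots have two lengths (squared-length ratio 2:1); the short ones are alpha_{2}. The associated Dynkin diagram is a chain of 2 nodes with a double edge at one end; the terminal node there is the unique short simple root (B_2), so the type is B_2 (the algebra so(5)).

B2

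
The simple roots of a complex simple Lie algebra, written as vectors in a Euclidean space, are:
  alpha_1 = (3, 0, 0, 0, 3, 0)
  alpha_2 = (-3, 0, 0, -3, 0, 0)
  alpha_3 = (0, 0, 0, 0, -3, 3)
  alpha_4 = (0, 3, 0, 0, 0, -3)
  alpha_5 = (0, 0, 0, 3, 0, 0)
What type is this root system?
Compute the Cartan integers a_ij = 2(alpha_i, alpha_j)/(alpha_j, alpha_j); the resulting 5x5 Cartan matrix is
[[2, -1, -1, 0, 0], [-1, 2, 0, 0, -2], [-1, 0, 2, -1, 0], [0, 0, -1, 2, 0], [0, -1, 0, 0, 2]].
The roots have two lengths (squared-length ratio 2:1); the short ones are alpha_{5}. The associated Dynkin diagram is a chain of 5 nodes with a double edge at one end; the terminal node there is the unique short simple root (B_5), so the type is B_5 (the algebra so(11)).

B5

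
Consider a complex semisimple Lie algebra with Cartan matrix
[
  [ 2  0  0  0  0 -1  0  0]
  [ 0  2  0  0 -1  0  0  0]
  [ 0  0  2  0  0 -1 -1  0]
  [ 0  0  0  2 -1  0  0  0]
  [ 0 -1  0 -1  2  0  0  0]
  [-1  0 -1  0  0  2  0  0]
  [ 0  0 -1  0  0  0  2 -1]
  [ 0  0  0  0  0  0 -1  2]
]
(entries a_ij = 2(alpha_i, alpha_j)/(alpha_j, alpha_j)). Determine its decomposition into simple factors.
A_3 ⊕ A_5

The diagram associated to this matrix has two connected components: the simple roots {alpha_2, alpha_4, alpha_5} form a chain of 3 nodes with single edges (A_3), and {alpha_1, alpha_3, alpha_6, alpha_7, alpha_8} form a chain of 5 nodes with single edges (A_5). A semisimple Lie algebra decomposes uniquely as the direct sum of simple ideals, one per connected component of its Dynkin diagram, so g ≅ A_3 ⊕ A_5 (dimension 15 + 35 = 50).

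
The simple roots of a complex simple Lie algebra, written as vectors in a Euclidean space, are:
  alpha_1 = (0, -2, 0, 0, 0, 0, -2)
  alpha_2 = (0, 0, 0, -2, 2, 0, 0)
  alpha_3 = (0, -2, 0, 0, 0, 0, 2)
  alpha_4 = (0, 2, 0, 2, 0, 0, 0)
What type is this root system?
Compute the Cartan integers a_ij = 2(alpha_i, alpha_j)/(alpha_j, alpha_j); the resulting 4x4 Cartan matrix is
[[2, 0, 0, -1], [0, 2, 0, -1], [0, 0, 2, -1], [-1, -1, -1, 2]].
All simple roots have the same length, so the diagram is simply laced. The associated Dynkin diagram is a chain of 2 nodes with a fork of two nodes at one end (D_4), so the type is D_4 (the algebra so(8)).

type D_4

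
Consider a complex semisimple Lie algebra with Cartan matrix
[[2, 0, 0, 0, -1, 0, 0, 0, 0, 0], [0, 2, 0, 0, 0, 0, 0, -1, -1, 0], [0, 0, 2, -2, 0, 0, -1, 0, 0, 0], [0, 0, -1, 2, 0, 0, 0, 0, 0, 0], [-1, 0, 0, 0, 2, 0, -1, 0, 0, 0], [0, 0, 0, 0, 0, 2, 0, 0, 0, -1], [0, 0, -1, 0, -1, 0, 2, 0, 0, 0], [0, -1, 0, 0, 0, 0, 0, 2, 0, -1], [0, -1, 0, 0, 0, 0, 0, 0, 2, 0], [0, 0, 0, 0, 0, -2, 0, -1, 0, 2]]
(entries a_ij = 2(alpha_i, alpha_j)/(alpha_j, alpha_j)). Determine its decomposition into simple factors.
The diagram associated to this matrix has two connected components: the simple roots {alpha_1, alpha_3, alpha_4, alpha_5, alpha_7} form a chain of 5 nodes with a double edge at one end; the terminal node there is the unique short simple root (B_5), and {alpha_2, alpha_6, alpha_8, alpha_9, alpha_10} form a chain of 5 nodes with a double edge at one end; the terminal node there is the unique short simple root (B_5). A semisimple Lie algebra decomposes uniquely as the direct sum of simple ideals, one per connected component of its Dynkin diagram, so g ≅ B_5 ⊕ B_5 (dimension 55 + 55 = 110).

B_5 + B_5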